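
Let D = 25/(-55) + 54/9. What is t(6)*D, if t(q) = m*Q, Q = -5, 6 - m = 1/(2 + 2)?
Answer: -7015/44 ≈ -159.43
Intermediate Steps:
m = 23/4 (m = 6 - 1/(2 + 2) = 6 - 1/4 = 6 - 1*¼ = 6 - ¼ = 23/4 ≈ 5.7500)
D = 61/11 (D = 25*(-1/55) + 54*(⅑) = -5/11 + 6 = 61/11 ≈ 5.5455)
t(q) = -115/4 (t(q) = (23/4)*(-5) = -115/4)
t(6)*D = -115/4*61/11 = -7015/44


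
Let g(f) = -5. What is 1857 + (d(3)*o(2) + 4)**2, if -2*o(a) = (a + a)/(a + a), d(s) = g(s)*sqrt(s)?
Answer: 7567/4 + 20*sqrt(3) ≈ 1926.4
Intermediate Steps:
d(s) = -5*sqrt(s)
o(a) = -1/2 (o(a) = -(a + a)/(2*(a + a)) = -2*a/(2*(2*a)) = -2*a*1/(2*a)/2 = -1/2*1 = -1/2)
1857 + (d(3)*o(2) + 4)**2 = 1857 + (-5*sqrt(3)*(-1/2) + 4)**2 = 1857 + (5*sqrt(3)/2 + 4)**2 = 1857 + (4 + 5*sqrt(3)/2)**2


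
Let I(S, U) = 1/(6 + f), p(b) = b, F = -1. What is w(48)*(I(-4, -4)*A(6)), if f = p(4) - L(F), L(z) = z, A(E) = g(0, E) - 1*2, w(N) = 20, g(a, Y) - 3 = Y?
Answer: 140/11 ≈ 12.727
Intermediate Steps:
g(a, Y) = 3 + Y
A(E) = 1 + E (A(E) = (3 + E) - 1*2 = (3 + E) - 2 = 1 + E)
f = 5 (f = 4 - 1*(-1) = 4 + 1 = 5)
I(S, U) = 1/11 (I(S, U) = 1/(6 + 5) = 1/11)
w(48)*(I(-4, -4)*A(6)) = 20*((1 + 6)/11) = 20*((1/11)*7) = 20*(7/11) = 140/11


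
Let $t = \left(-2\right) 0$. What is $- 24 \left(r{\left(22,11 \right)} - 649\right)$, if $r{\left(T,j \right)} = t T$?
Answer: $15576$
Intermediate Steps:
$t = 0$
$r{\left(T,j \right)} = 0$ ($r{\left(T,j \right)} = 0 T = 0$)
$- 24 \left(r{\left(22,11 \right)} - 649\right) = - 24 \left(0 - 649\right) = \left(-24\right) \left(-649\right) = 15576$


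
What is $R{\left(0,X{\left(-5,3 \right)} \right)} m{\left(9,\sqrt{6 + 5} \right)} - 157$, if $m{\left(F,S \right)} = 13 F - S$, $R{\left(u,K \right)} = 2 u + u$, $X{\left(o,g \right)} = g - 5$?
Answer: $-157$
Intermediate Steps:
$X{\left(o,g \right)} = -5 + g$
$R{\left(u,K \right)} = 3 u$
$m{\left(F,S \right)} = - S + 13 F$
$R{\left(0,X{\left(-5,3 \right)} \right)} m{\left(9,\sqrt{6 + 5} \right)} - 157 = 3 \cdot 0 \left(- \sqrt{6 + 5} + 13 \cdot 9\right) - 157 = 0 \left(- \sqrt{11} + 117\right) - 157 = 0 \left(117 - \sqrt{11}\right) - 157 = 0 - 157 = -157$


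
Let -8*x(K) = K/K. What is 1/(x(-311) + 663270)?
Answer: 8/5306159 ≈ 1.5077e-6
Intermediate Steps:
x(K) = -1/8 (x(K) = -K/(8*K) = -1/8*1 = -1/8)
1/(x(-311) + 663270) = 1/(-1/8 + 663270) = 1/(5306159/8) = 8/5306159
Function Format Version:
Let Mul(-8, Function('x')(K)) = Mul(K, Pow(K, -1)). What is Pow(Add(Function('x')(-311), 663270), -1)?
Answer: Rational(8, 5306159) ≈ 1.5077e-6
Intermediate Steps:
Function('x')(K) = Rational(-1, 8) (Function('x')(K) = Mul(Rational(-1, 8), Mul(K, Pow(K, -1))) = Mul(Rational(-1, 8), 1) = Rational(-1, 8))
Pow(Add(Function('x')(-311), 663270), -1) = Pow(Add(Rational(-1, 8), 663270), -1) = Pow(Rational(5306159, 8), -1) = Rational(8, 5306159)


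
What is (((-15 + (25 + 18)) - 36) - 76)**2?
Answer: 7056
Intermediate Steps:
(((-15 + (25 + 18)) - 36) - 76)**2 = (((-15 + 43) - 36) - 76)**2 = ((28 - 36) - 76)**2 = (-8 - 76)**2 = (-84)**2 = 7056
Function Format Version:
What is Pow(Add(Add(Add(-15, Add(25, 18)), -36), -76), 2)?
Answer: 7056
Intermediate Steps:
Pow(Add(Add(Add(-15, Add(25, 18)), -36), -76), 2) = Pow(Add(Add(Add(-15, 43), -36), -76), 2) = Pow(Add(Add(28, -36), -76), 2) = Pow(Add(-8, -76), 2) = Pow(-84, 2) = 7056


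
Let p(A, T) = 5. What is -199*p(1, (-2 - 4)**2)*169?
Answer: -168155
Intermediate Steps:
-199*p(1, (-2 - 4)**2)*169 = -199*5*169 = -995*169 = -168155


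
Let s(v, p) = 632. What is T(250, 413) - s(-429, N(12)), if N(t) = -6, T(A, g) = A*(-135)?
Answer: -34382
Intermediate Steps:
T(A, g) = -135*A
T(250, 413) - s(-429, N(12)) = -135*250 - 1*632 = -33750 - 632 = -34382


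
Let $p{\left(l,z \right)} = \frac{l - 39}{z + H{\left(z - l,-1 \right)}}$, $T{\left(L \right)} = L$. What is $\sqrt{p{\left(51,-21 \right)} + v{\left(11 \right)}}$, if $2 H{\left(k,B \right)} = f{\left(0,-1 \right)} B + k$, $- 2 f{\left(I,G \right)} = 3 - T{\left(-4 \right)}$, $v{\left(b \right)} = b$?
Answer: $\frac{\sqrt{526643}}{221} \approx 3.2837$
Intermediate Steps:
$f{\left(I,G \right)} = - \frac{7}{2}$ ($f{\left(I,G \right)} = - \frac{3 - -4}{2} = - \frac{3 + 4}{2} = \left(- \frac{1}{2}\right) 7 = - \frac{7}{2}$)
$H{\left(k,B \right)} = \frac{k}{2} - \frac{7 B}{4}$ ($H{\left(k,B \right)} = \frac{- \frac{7 B}{2} + k}{2} = \frac{k - \frac{7 B}{2}}{2} = \frac{k}{2} - \frac{7 B}{4}$)
$p{\left(l,z \right)} = \frac{-39 + l}{\frac{7}{4} - \frac{l}{2} + \frac{3 z}{2}}$ ($p{\left(l,z \right)} = \frac{l - 39}{z + \left(\frac{z - l}{2} - - \frac{7}{4}\right)} = \frac{-39 + l}{z - \left(- \frac{7}{4} + \frac{l}{2} - \frac{z}{2}\right)} = \frac{-39 + l}{z + \left(\frac{7}{4} + \frac{z}{2} - \frac{l}{2}\right)} = \frac{-39 + l}{\frac{7}{4} - \frac{l}{2} + \frac{3 z}{2}}$)
$\sqrt{p{\left(51,-21 \right)} + v{\left(11 \right)}} = \sqrt{\frac{4 \left(-39 + 51\right)}{7 - 102 + 6 \left(-21\right)} + 11} = \sqrt{4 \frac{1}{7 - 102 - 126} \cdot 12 + 11} = \sqrt{4 \frac{1}{-221} \cdot 12 + 11} = \sqrt{4 \left(- \frac{1}{221}\right) 12 + 11} = \sqrt{- \frac{48}{221} + 11} = \sqrt{\frac{2383}{221}} = \frac{\sqrt{526643}}{221}$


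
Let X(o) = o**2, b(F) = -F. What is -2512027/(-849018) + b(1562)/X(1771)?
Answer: 716136209981/242081351358 ≈ 2.9582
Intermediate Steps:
-2512027/(-849018) + b(1562)/X(1771) = -2512027/(-849018) + (-1*1562)/(1771**2) = -2512027*(-1/849018) - 1562/3136441 = 2512027/849018 - 1562*1/3136441 = 2512027/849018 - 142/285131 = 716136209981/242081351358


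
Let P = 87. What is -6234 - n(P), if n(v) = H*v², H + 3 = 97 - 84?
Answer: -81924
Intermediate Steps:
H = 10 (H = -3 + (97 - 84) = -3 + 13 = 10)
n(v) = 10*v²
-6234 - n(P) = -6234 - 10*87² = -6234 - 10*7569 = -6234 - 1*75690 = -6234 - 75690 = -81924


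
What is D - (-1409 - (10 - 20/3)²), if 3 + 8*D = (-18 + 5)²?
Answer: 51871/36 ≈ 1440.9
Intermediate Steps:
D = 83/4 (D = -3/8 + (-18 + 5)²/8 = -3/8 + (⅛)*(-13)² = -3/8 + (⅛)*169 = -3/8 + 169/8 = 83/4 ≈ 20.750)
D - (-1409 - (10 - 20/3)²) = 83/4 - (-1409 - (10 - 20/3)²) = 83/4 - (-1409 - (10/3)²) = 83/4 - (-1409 - 1*100/9) = 83/4 - (-1409 - 100/9) = 83/4 - 1*(-12781/9) = 83/4 + 12781/9 = 51871/36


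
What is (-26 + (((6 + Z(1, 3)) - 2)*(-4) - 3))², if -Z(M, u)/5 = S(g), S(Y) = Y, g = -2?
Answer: 7225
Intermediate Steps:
Z(M, u) = 10 (Z(M, u) = -5*(-2) = 10)
(-26 + (((6 + Z(1, 3)) - 2)*(-4) - 3))² = (-26 + (((6 + 10) - 2)*(-4) - 3))² = (-26 + ((16 - 2)*(-4) - 3))² = (-26 + (14*(-4) - 3))² = (-26 + (-56 - 3))² = (-26 - 59)² = (-85)² = 7225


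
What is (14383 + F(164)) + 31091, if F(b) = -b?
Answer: 45310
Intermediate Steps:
(14383 + F(164)) + 31091 = (14383 - 1*164) + 31091 = (14383 - 164) + 31091 = 14219 + 31091 = 45310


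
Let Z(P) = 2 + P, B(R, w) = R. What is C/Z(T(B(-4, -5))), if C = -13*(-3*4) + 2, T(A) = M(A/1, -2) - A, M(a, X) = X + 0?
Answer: 79/2 ≈ 39.500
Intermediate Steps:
M(a, X) = X
T(A) = -2 - A
C = 158 (C = -(-156) + 2 = -13*(-12) + 2 = 156 + 2 = 158)
C/Z(T(B(-4, -5))) = 158/(2 + (-2 - 1*(-4))) = 158/(2 + (-2 + 4)) = 158/(2 + 2) = 158/4 = 158*(1/4) = 79/2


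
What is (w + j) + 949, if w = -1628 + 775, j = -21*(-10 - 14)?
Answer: 600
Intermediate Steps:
j = 504 (j = -21*(-24) = 504)
w = -853
(w + j) + 949 = (-853 + 504) + 949 = -349 + 949 = 600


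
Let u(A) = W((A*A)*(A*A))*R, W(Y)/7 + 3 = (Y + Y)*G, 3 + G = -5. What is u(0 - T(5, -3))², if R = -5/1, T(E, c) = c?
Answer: 2067066225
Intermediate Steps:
G = -8 (G = -3 - 5 = -8)
W(Y) = -21 - 112*Y (W(Y) = -21 + 7*((Y + Y)*(-8)) = -21 + 7*((2*Y)*(-8)) = -21 + 7*(-16*Y) = -21 - 112*Y)
R = -5 (R = -5*1 = -5)
u(A) = 105 + 560*A⁴ (u(A) = (-21 - 112*A*A*A*A)*(-5) = (-21 - 112*A²*A²)*(-5) = (-21 - 112*A⁴)*(-5) = 105 + 560*A⁴)
u(0 - T(5, -3))² = (105 + 560*(0 - 1*(-3))⁴)² = (105 + 560*(0 + 3)⁴)² = (105 + 560*3⁴)² = (105 + 560*81)² = (105 + 45360)² = 45465² = 2067066225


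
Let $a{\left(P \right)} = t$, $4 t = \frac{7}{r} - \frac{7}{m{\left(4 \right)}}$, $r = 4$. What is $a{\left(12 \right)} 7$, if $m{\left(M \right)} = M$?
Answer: $0$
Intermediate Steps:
$t = 0$ ($t = \frac{\frac{7}{4} - \frac{7}{4}}{4} = \frac{1}{4} \cdot 0 = 0$)
$a{\left(P \right)} = 0$
$a{\left(12 \right)} 7 = 0 \cdot 7 = 0$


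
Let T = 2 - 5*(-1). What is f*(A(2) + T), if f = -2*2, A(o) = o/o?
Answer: -32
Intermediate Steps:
A(o) = 1
T = 7 (T = 2 + 5 = 7)
f = -4
f*(A(2) + T) = -4*(1 + 7) = -4*8 = -32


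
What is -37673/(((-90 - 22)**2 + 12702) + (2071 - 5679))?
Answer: -37673/21638 ≈ -1.7411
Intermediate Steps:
-37673/(((-90 - 22)**2 + 12702) + (2071 - 5679)) = -37673/(((-112)**2 + 12702) - 3608) = -37673/((12544 + 12702) - 3608) = -37673/(25246 - 3608) = -37673/21638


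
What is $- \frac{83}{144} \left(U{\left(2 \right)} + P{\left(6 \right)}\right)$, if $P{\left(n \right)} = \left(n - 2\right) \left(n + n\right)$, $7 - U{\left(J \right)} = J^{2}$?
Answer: $- \frac{1411}{48} \approx -29.396$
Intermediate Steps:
$U{\left(J \right)} = 7 - J^{2}$
$P{\left(n \right)} = 2 n \left(-2 + n\right)$ ($P{\left(n \right)} = \left(-2 + n\right) 2 n = 2 n \left(-2 + n\right)$)
$- \frac{83}{144} \left(U{\left(2 \right)} + P{\left(6 \right)}\right) = - \frac{83}{144} \left(\left(7 - 2^{2}\right) + 2 \cdot 6 \left(-2 + 6\right)\right) = \left(-83\right) \frac{1}{144} \left(\left(7 - 4\right) + 2 \cdot 6 \cdot 4\right) = - \frac{83 \left(\left(7 - 4\right) + 48\right)}{144} = - \frac{83 \left(3 + 48\right)}{144} = \left(- \frac{83}{144}\right) 51 = - \frac{1411}{48}$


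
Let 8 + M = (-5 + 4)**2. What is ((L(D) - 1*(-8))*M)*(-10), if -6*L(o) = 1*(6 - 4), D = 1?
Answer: 1610/3 ≈ 536.67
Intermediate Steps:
L(o) = -1/3 (L(o) = -(6 - 4)/6 = -2/6 = -1/6*2 = -1/3)
M = -7 (M = -8 + (-5 + 4)**2 = -8 + (-1)**2 = -8 + 1 = -7)
((L(D) - 1*(-8))*M)*(-10) = ((-1/3 - 1*(-8))*(-7))*(-10) = ((-1/3 + 8)*(-7))*(-10) = ((23/3)*(-7))*(-10) = -161/3*(-10) = 1610/3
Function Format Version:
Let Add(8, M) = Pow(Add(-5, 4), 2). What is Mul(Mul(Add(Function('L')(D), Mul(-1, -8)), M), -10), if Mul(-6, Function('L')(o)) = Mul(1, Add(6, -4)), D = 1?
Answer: Rational(1610, 3) ≈ 536.67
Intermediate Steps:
Function('L')(o) = Rational(-1, 3) (Function('L')(o) = Mul(Rational(-1, 6), Mul(1, Add(6, -4))) = Mul(Rational(-1, 6), Mul(1, 2)) = Mul(Rational(-1, 6), 2) = Rational(-1, 3))
M = -7 (M = Add(-8, Pow(Add(-5, 4), 2)) = Add(-8, Pow(-1, 2)) = Add(-8, 1) = -7)
Mul(Mul(Add(Function('L')(D), Mul(-1, -8)), M), -10) = Mul(Mul(Add(Rational(-1, 3), Mul(-1, -8)), -7), -10) = Mul(Mul(Add(Rational(-1, 3), 8), -7), -10) = Mul(Mul(Rational(23, 3), -7), -10) = Mul(Rational(-161, 3), -10) = Rational(1610, 3)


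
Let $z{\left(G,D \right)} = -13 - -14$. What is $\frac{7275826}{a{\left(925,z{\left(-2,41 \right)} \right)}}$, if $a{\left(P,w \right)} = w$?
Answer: $7275826$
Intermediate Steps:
$z{\left(G,D \right)} = 1$ ($z{\left(G,D \right)} = -13 + 14 = 1$)
$\frac{7275826}{a{\left(925,z{\left(-2,41 \right)} \right)}} = \frac{7275826}{1} = 7275826 \cdot 1 = 7275826$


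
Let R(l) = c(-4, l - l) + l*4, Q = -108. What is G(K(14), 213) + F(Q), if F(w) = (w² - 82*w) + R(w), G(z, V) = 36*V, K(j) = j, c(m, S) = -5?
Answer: 27751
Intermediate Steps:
R(l) = -5 + 4*l (R(l) = -5 + l*4 = -5 + 4*l)
F(w) = -5 + w² - 78*w (F(w) = (w² - 82*w) + (-5 + 4*w) = -5 + w² - 78*w)
G(K(14), 213) + F(Q) = 36*213 + (-5 + (-108)² - 78*(-108)) = 7668 + (-5 + 11664 + 8424) = 7668 + 20083 = 27751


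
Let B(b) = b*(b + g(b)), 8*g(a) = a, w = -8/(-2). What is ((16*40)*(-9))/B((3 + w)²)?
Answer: -5120/2401 ≈ -2.1324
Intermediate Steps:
w = 4 (w = -8*(-½) = 4)
g(a) = a/8
B(b) = 9*b²/8 (B(b) = b*(b + b/8) = b*(9*b/8) = 9*b²/8)
((16*40)*(-9))/B((3 + w)²) = ((16*40)*(-9))/((9*((3 + 4)²)²/8)) = (640*(-9))/((9*(7²)²/8)) = -5760/((9/8)*49²) = -5760/((9/8)*2401) = -5760/21609/8 = -5760*8/21609 = -5120/2401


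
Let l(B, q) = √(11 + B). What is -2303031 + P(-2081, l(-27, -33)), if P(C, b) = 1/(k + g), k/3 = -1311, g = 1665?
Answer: -5223274309/2268 ≈ -2.3030e+6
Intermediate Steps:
k = -3933 (k = 3*(-1311) = -3933)
P(C, b) = -1/2268 (P(C, b) = 1/(-3933 + 1665) = 1/(-2268) = -1/2268)
-2303031 + P(-2081, l(-27, -33)) = -2303031 - 1/2268 = -5223274309/2268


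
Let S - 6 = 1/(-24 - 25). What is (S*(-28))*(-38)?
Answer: 44536/7 ≈ 6362.3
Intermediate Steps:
S = 293/49 (S = 6 + 1/(-24 - 25) = 6 + 1/(-49) = 6 - 1/49 = 293/49 ≈ 5.9796)
(S*(-28))*(-38) = ((293/49)*(-28))*(-38) = -1172/7*(-38) = 44536/7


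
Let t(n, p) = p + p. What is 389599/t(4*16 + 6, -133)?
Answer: -55657/38 ≈ -1464.7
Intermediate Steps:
t(n, p) = 2*p
389599/t(4*16 + 6, -133) = 389599/((2*(-133))) = 389599/(-266) = 389599*(-1/266) = -55657/38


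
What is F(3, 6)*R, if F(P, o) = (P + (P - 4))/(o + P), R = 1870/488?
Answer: 935/1098 ≈ 0.85155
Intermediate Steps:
R = 935/244 (R = 1870*(1/488) = 935/244 ≈ 3.8320)
F(P, o) = (-4 + 2*P)/(P + o) (F(P, o) = (P + (-4 + P))/(P + o) = (-4 + 2*P)/(P + o))
F(3, 6)*R = (2*(-2 + 3)/(3 + 6))*(935/244) = (2*1/9)*(935/244) = (2*(1/9)*1)*(935/244) = (2/9)*(935/244) = 935/1098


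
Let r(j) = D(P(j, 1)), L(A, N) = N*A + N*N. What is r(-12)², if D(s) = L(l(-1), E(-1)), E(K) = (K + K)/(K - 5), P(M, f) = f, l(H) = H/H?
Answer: 16/81 ≈ 0.19753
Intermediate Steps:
l(H) = 1
E(K) = 2*K/(-5 + K) (E(K) = (2*K)/(-5 + K) = 2*K/(-5 + K))
L(A, N) = N² + A*N (L(A, N) = A*N + N² = N² + A*N)
D(s) = 4/9 (D(s) = (2*(-1)/(-5 - 1))*(1 + 2*(-1)/(-5 - 1)) = (2*(-1)/(-6))*(1 + 2*(-1)/(-6)) = (2*(-1)*(-⅙))*(1 + 2*(-1)*(-⅙)) = (1 + ⅓)/3 = (⅓)*(4/3) = 4/9)
r(j) = 4/9
r(-12)² = (4/9)² = 16/81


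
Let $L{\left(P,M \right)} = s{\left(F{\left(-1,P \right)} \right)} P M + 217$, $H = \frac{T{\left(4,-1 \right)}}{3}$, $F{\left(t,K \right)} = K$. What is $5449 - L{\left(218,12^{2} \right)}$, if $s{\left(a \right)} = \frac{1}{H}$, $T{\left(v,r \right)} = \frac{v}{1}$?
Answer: $-18312$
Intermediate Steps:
$T{\left(v,r \right)} = v$ ($T{\left(v,r \right)} = v 1 = v$)
$H = \frac{4}{3} \approx 1.3333$
$s{\left(a \right)} = \frac{3}{4}$ ($s{\left(a \right)} = \frac{1}{\frac{4}{3}} = \frac{3}{4}$)
$L{\left(P,M \right)} = 217 + \frac{3 M P}{4}$ ($L{\left(P,M \right)} = \frac{3 P}{4} M + 217 = \frac{3 M P}{4} + 217 = 217 + \frac{3 M P}{4}$)
$5449 - L{\left(218,12^{2} \right)} = 5449 - \left(217 + \frac{3}{4} \cdot 12^{2} \cdot 218\right) = 5449 - \left(217 + \frac{3}{4} \cdot 144 \cdot 218\right) = 5449 - \left(217 + 23544\right) = 5449 - 23761 = -18312$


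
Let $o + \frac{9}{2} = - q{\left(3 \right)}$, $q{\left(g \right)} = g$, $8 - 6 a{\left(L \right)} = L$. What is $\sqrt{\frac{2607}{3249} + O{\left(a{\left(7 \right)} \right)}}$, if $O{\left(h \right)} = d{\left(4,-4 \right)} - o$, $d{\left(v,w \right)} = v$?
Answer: $\frac{\sqrt{159882}}{114} \approx 3.5075$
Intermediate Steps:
$a{\left(L \right)} = \frac{4}{3} - \frac{L}{6}$
$o = - \frac{15}{2}$ ($o = - \frac{9}{2} - 3 = - \frac{15}{2} \approx -7.5$)
$O{\left(h \right)} = \frac{23}{2}$ ($O{\left(h \right)} = 4 - - \frac{15}{2} = 4 + \frac{15}{2} = \frac{23}{2}$)
$\sqrt{\frac{2607}{3249} + O{\left(a{\left(7 \right)} \right)}} = \sqrt{\frac{2607}{3249} + \frac{23}{2}} = \sqrt{2607 \cdot \frac{1}{3249} + \frac{23}{2}} = \sqrt{\frac{869}{1083} + \frac{23}{2}} = \sqrt{\frac{26647}{2166}} = \frac{\sqrt{159882}}{114}$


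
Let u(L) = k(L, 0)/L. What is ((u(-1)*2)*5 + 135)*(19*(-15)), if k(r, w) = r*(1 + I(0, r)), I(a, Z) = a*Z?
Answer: -41325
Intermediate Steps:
I(a, Z) = Z*a
k(r, w) = r (k(r, w) = r*(1 + r*0) = r*(1 + 0) = r*1 = r)
u(L) = 1 (u(L) = L/L = 1)
((u(-1)*2)*5 + 135)*(19*(-15)) = ((1*2)*5 + 135)*(19*(-15)) = (2*5 + 135)*(-285) = (10 + 135)*(-285) = 145*(-285) = -41325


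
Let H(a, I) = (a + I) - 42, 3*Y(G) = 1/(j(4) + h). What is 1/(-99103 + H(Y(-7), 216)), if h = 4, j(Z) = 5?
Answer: -27/2671082 ≈ -1.0108e-5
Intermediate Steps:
Y(G) = 1/27 (Y(G) = 1/(3*(5 + 4)) = (⅓)/9 = (⅓)*(⅑) = 1/27)
H(a, I) = -42 + I + a (H(a, I) = (I + a) - 42 = -42 + I + a)
1/(-99103 + H(Y(-7), 216)) = 1/(-99103 + (-42 + 216 + 1/27)) = 1/(-99103 + 4699/27) = 1/(-2671082/27) = -27/2671082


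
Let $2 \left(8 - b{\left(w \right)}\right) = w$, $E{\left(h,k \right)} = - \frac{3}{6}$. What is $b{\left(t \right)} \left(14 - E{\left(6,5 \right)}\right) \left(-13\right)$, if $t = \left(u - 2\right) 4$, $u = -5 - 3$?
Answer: $-5278$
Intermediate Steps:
$E{\left(h,k \right)} = - \frac{1}{2}$ ($E{\left(h,k \right)} = \left(-3\right) \frac{1}{6} = - \frac{1}{2}$)
$u = -8$ ($u = -5 - 3 = -8$)
$t = -40$ ($t = \left(-8 - 2\right) 4 = \left(-10\right) 4 = -40$)
$b{\left(w \right)} = 8 - \frac{w}{2}$
$b{\left(t \right)} \left(14 - E{\left(6,5 \right)}\right) \left(-13\right) = \left(8 - -20\right) \left(14 - - \frac{1}{2}\right) \left(-13\right) = \left(8 + 20\right) \left(14 + \frac{1}{2}\right) \left(-13\right) = 28 \cdot \frac{29}{2} \left(-13\right) = 406 \left(-13\right) = -5278$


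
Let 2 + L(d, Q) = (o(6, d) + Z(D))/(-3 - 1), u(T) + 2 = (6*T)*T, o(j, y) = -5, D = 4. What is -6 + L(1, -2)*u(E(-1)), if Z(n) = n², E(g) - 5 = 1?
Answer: -2045/2 ≈ -1022.5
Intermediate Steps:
E(g) = 6 (E(g) = 5 + 1 = 6)
u(T) = -2 + 6*T² (u(T) = -2 + (6*T)*T = -2 + 6*T²)
L(d, Q) = -19/4 (L(d, Q) = -2 + (-5 + 4²)/(-3 - 1) = -2 + (-5 + 16)/(-4) = -2 + 11*(-¼) = -2 - 11/4 = -19/4)
-6 + L(1, -2)*u(E(-1)) = -6 - 19*(-2 + 6*6²)/4 = -6 - 19*(-2 + 6*36)/4 = -6 - 19*(-2 + 216)/4 = -6 - 19/4*214 = -6 - 2033/2 = -2045/2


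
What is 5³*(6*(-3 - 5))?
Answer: -6000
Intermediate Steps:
5³*(6*(-3 - 5)) = 125*(6*(-8)) = 125*(-48) = -6000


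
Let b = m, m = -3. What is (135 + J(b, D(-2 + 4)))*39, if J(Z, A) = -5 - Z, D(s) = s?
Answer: 5187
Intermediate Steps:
b = -3
(135 + J(b, D(-2 + 4)))*39 = (135 + (-5 - 1*(-3)))*39 = (135 + (-5 + 3))*39 = (135 - 2)*39 = 133*39 = 5187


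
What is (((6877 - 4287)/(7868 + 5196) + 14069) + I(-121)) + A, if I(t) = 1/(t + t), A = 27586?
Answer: 32923099089/790372 ≈ 41655.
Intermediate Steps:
I(t) = 1/(2*t)
(((6877 - 4287)/(7868 + 5196) + 14069) + I(-121)) + A = (((6877 - 4287)/(7868 + 5196) + 14069) + (1/2)/(-121)) + 27586 = ((2590/13064 + 14069) + (1/2)*(-1/121)) + 27586 = ((2590*(1/13064) + 14069) - 1/242) + 27586 = ((1295/6532 + 14069) - 1/242) + 27586 = (91900003/6532 - 1/242) + 27586 = 11119897097/790372 + 27586 = 32923099089/790372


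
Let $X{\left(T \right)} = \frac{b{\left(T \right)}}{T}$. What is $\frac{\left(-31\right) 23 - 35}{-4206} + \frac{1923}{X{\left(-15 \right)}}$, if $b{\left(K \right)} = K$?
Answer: $\frac{4044443}{2103} \approx 1923.2$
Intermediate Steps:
$X{\left(T \right)} = 1$ ($X{\left(T \right)} = \frac{T}{T} = 1$)
$\frac{\left(-31\right) 23 - 35}{-4206} + \frac{1923}{X{\left(-15 \right)}} = \frac{\left(-31\right) 23 - 35}{-4206} + \frac{1923}{1} = \left(-713 - 35\right) \left(- \frac{1}{4206}\right) + 1923 \cdot 1 = \left(-748\right) \left(- \frac{1}{4206}\right) + 1923 = \frac{374}{2103} + 1923 = \frac{4044443}{2103}$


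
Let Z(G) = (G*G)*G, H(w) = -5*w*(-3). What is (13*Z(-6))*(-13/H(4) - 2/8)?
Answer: 6552/5 ≈ 1310.4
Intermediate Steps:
H(w) = 15*w
Z(G) = G**3 (Z(G) = G**2*G = G**3)
(13*Z(-6))*(-13/H(4) - 2/8) = (13*(-6)**3)*(-13/(15*4) - 2/8) = (13*(-216))*(-13/60 - 2*1/8) = -2808*(-13*1/60 - 1/4) = -2808*(-13/60 - 1/4) = -2808*(-7/15) = 6552/5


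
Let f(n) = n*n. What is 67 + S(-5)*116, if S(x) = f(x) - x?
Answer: 3547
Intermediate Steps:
f(n) = n**2
S(x) = x**2 - x
67 + S(-5)*116 = 67 - 5*(-1 - 5)*116 = 67 - 5*(-6)*116 = 67 + 30*116 = 67 + 3480 = 3547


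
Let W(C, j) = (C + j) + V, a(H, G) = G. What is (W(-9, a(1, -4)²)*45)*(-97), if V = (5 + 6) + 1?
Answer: -82935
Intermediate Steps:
V = 12 (V = 11 + 1 = 12)
W(C, j) = 12 + C + j (W(C, j) = (C + j) + 12 = 12 + C + j)
(W(-9, a(1, -4)²)*45)*(-97) = ((12 - 9 + (-4)²)*45)*(-97) = ((12 - 9 + 16)*45)*(-97) = (19*45)*(-97) = 855*(-97) = -82935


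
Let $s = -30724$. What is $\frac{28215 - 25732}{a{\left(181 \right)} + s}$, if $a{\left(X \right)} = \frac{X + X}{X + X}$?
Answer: $- \frac{2483}{30723} \approx -0.080819$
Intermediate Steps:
$a{\left(X \right)} = 1$ ($a{\left(X \right)} = \frac{2 X}{2 X} = 2 X \frac{1}{2 X} = 1$)
$\frac{28215 - 25732}{a{\left(181 \right)} + s} = \frac{28215 - 25732}{1 - 30724} = \frac{2483}{-30723} = 2483 \left(- \frac{1}{30723}\right) = - \frac{2483}{30723}$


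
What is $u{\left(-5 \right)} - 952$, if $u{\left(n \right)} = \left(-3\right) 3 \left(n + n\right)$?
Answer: $-862$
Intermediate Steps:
$u{\left(n \right)} = - 18 n$ ($u{\left(n \right)} = - 9 \cdot 2 n = - 18 n$)
$u{\left(-5 \right)} - 952 = \left(-18\right) \left(-5\right) - 952 = 90 - 952 = -862$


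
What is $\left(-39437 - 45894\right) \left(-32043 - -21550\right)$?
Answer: $895378183$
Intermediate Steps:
$\left(-39437 - 45894\right) \left(-32043 - -21550\right) = - 85331 \left(-32043 + 21550\right) = \left(-85331\right) \left(-10493\right) = 895378183$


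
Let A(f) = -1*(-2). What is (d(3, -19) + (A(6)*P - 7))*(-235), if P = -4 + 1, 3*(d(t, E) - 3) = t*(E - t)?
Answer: 7520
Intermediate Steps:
d(t, E) = 3 + t*(E - t)/3 (d(t, E) = 3 + (t*(E - t))/3 = 3 + t*(E - t)/3)
P = -3
A(f) = 2
(d(3, -19) + (A(6)*P - 7))*(-235) = ((3 - ⅓*3² + (⅓)*(-19)*3) + (2*(-3) - 7))*(-235) = ((3 - ⅓*9 - 19) + (-6 - 7))*(-235) = ((3 - 3 - 19) - 13)*(-235) = (-19 - 13)*(-235) = -32*(-235) = 7520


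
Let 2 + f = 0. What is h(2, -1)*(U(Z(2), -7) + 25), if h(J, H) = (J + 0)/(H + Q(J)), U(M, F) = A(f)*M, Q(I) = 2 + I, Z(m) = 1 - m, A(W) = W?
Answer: 18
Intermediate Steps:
f = -2 (f = -2 + 0 = -2)
U(M, F) = -2*M
h(J, H) = J/(2 + H + J) (h(J, H) = (J + 0)/(H + (2 + J)) = J/(2 + H + J))
h(2, -1)*(U(Z(2), -7) + 25) = (2/(2 - 1 + 2))*(-2*(1 - 1*2) + 25) = (2/3)*(-2*(1 - 2) + 25) = (2*(⅓))*(-2*(-1) + 25) = 2*(2 + 25)/3 = (⅔)*27 = 18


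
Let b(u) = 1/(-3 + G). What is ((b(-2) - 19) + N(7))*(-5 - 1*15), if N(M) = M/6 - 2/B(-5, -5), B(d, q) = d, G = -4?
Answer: 7382/21 ≈ 351.52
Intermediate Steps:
b(u) = -⅐ (b(u) = 1/(-3 - 4) = 1/(-7) = -⅐)
N(M) = ⅖ + M/6 (N(M) = M/6 - 2/(-5) = M*(⅙) - 2*(-⅕) = M/6 + ⅖ = ⅖ + M/6)
((b(-2) - 19) + N(7))*(-5 - 1*15) = ((-⅐ - 19) + (⅖ + (⅙)*7))*(-5 - 1*15) = (-134/7 + (⅖ + 7/6))*(-5 - 15) = (-134/7 + 47/30)*(-20) = -3691/210*(-20) = 7382/21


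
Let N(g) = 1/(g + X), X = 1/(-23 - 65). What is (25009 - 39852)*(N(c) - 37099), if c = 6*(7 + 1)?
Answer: 2325437803727/4223 ≈ 5.5066e+8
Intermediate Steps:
X = -1/88 (X = 1/(-88) = -1/88 ≈ -0.011364)
c = 48 (c = 6*8 = 48)
N(g) = 1/(-1/88 + g) (N(g) = 1/(g - 1/88) = 1/(-1/88 + g))
(25009 - 39852)*(N(c) - 37099) = (25009 - 39852)*(88/(-1 + 88*48) - 37099) = -14843*(88/(-1 + 4224) - 37099) = -14843*(88/4223 - 37099) = -14843*(-156668989/4223) = 2325437803727/4223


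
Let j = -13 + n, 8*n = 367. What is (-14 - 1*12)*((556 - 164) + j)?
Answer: -44187/4 ≈ -11047.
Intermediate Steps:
n = 367/8 (n = (⅛)*367 = 367/8 ≈ 45.875)
j = 263/8 (j = -13 + 367/8 = 263/8 ≈ 32.875)
(-14 - 1*12)*((556 - 164) + j) = (-14 - 1*12)*((556 - 164) + 263/8) = (-14 - 12)*(392 + 263/8) = -26*3399/8 = -44187/4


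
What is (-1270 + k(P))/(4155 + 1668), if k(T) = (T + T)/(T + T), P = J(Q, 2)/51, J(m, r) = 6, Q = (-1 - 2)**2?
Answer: -141/647 ≈ -0.21793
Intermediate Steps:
Q = 9 (Q = (-3)**2 = 9)
P = 2/17 (P = 6/51 = 6*(1/51) = 2/17 ≈ 0.11765)
k(T) = 1 (k(T) = (2*T)/((2*T)) = (2*T)*(1/(2*T)) = 1)
(-1270 + k(P))/(4155 + 1668) = (-1270 + 1)/(4155 + 1668) = -1269/5823 = -1269*1/5823 = -141/647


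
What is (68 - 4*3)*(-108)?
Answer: -6048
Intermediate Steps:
(68 - 4*3)*(-108) = (68 - 12)*(-108) = 56*(-108) = -6048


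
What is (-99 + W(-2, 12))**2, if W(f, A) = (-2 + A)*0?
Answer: 9801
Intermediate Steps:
W(f, A) = 0
(-99 + W(-2, 12))**2 = (-99 + 0)**2 = (-99)**2 = 9801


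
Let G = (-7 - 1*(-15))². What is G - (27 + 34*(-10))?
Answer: 377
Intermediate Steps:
G = 64 (G = (-7 + 15)² = 8² = 64)
G - (27 + 34*(-10)) = 64 - (27 + 34*(-10)) = 64 - (27 - 340) = 64 - 1*(-313) = 64 + 313 = 377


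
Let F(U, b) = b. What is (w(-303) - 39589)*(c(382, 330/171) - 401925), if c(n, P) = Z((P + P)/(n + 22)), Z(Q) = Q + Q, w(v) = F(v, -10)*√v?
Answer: 91604279050735/5757 + 23138821150*I*√303/5757 ≈ 1.5912e+10 + 6.9963e+7*I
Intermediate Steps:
w(v) = -10*√v
Z(Q) = 2*Q
c(n, P) = 4*P/(22 + n) (c(n, P) = 2*((P + P)/(n + 22)) = 2*((2*P)/(22 + n)) = 2*(2*P/(22 + n)) = 4*P/(22 + n))
(w(-303) - 39589)*(c(382, 330/171) - 401925) = (-10*I*√303 - 39589)*(4*(330/171)/(22 + 382) - 401925) = (-10*I*√303 - 39589)*(4*(330*(1/171))/404 - 401925) = (-10*I*√303 - 39589)*(4*(110/57)*(1/404) - 401925) = (-39589 - 10*I*√303)*(110/5757 - 401925) = (-39589 - 10*I*√303)*(-2313882115/5757) = 91604279050735/5757 + 23138821150*I*√303/5757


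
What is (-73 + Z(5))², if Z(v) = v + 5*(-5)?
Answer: 8649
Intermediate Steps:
Z(v) = -25 + v (Z(v) = v - 25 = -25 + v)
(-73 + Z(5))² = (-73 + (-25 + 5))² = (-73 - 20)² = (-93)² = 8649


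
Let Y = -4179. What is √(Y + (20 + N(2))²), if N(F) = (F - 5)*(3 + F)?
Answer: I*√4154 ≈ 64.452*I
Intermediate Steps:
N(F) = (-5 + F)*(3 + F)
√(Y + (20 + N(2))²) = √(-4179 + (20 + (-15 + 2² - 2*2))²) = √(-4179 + (20 + (-15 + 4 - 4))²) = √(-4179 + (20 - 15)²) = √(-4179 + 5²) = √(-4179 + 25) = √(-4154) = I*√4154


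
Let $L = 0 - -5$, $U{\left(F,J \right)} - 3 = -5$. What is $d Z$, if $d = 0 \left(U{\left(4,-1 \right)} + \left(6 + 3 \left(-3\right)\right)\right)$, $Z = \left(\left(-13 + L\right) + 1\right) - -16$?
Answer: $0$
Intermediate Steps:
$U{\left(F,J \right)} = -2$ ($U{\left(F,J \right)} = 3 - 5 = -2$)
$L = 5$ ($L = 0 + 5 = 5$)
$Z = 9$ ($Z = \left(\left(-13 + 5\right) + 1\right) - -16 = \left(-8 + 1\right) + 16 = -7 + 16 = 9$)
$d = 0$ ($d = 0 \left(-2 + \left(6 + 3 \left(-3\right)\right)\right) = 0 \left(-2 + \left(6 - 9\right)\right) = 0 \left(-2 - 3\right) = 0 \left(-5\right) = 0$)
$d Z = 0 \cdot 9 = 0$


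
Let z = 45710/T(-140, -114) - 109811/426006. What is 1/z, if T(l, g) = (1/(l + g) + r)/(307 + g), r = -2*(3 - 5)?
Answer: 12354174/27274064783873 ≈ 4.5296e-7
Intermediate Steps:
r = 4 (r = -2*(-2) = 4)
T(l, g) = (4 + 1/(g + l))/(307 + g) (T(l, g) = (1/(l + g) + 4)/(307 + g) = (1/(g + l) + 4)/(307 + g) = (4 + 1/(g + l))/(307 + g))
z = 27274064783873/12354174 (z = 45710/(((1 + 4*(-114) + 4*(-140))/((-114)² + 307*(-114) + 307*(-140) - 114*(-140)))) - 109811/426006 = 45710/(((1 - 456 - 560)/(12996 - 34998 - 42980 + 15960))) - 109811*1/426006 = 45710/((-1015/(-49022))) - 109811/426006 = 45710/((-1/49022*(-1015))) - 109811/426006 = 45710/(1015/49022) - 109811/426006 = 45710*(49022/1015) - 109811/426006 = 64022732/29 - 109811/426006 = 27274064783873/12354174 ≈ 2.2077e+6)
1/z = 1/(27274064783873/12354174) = 12354174/27274064783873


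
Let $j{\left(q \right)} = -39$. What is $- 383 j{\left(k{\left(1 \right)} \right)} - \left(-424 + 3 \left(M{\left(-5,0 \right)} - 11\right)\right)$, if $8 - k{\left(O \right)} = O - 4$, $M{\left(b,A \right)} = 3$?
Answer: $15385$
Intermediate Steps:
$k{\left(O \right)} = 12 - O$ ($k{\left(O \right)} = 8 - \left(O - 4\right) = 8 - \left(-4 + O\right) = 12 - O$)
$- 383 j{\left(k{\left(1 \right)} \right)} - \left(-424 + 3 \left(M{\left(-5,0 \right)} - 11\right)\right) = \left(-383\right) \left(-39\right) + \left(- 3 \left(3 - 11\right) + 424\right) = 14937 + \left(\left(-3\right) \left(-8\right) + 424\right) = 14937 + \left(24 + 424\right) = 14937 + 448 = 15385$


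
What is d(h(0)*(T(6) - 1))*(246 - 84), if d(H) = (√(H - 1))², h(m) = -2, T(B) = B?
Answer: -1782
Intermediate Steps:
d(H) = -1 + H (d(H) = (√(-1 + H))² = -1 + H)
d(h(0)*(T(6) - 1))*(246 - 84) = (-1 - 2*(6 - 1))*(246 - 84) = (-1 - 2*5)*162 = (-1 - 10)*162 = -11*162 = -1782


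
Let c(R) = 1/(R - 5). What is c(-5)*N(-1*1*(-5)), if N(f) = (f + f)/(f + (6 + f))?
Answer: -1/16 ≈ -0.062500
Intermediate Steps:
N(f) = 2*f/(6 + 2*f) (N(f) = (2*f)/(6 + 2*f) = 2*f/(6 + 2*f))
c(R) = 1/(-5 + R)
c(-5)*N(-1*1*(-5)) = ((-1*1*(-5))/(3 - 1*1*(-5)))/(-5 - 5) = ((-1*(-5))/(3 - 1*(-5)))/(-10) = -1/(2*(3 + 5)) = -1/(2*8) = -⅒*5/8 = -1/16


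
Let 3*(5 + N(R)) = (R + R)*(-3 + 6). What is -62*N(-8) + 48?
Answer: 1350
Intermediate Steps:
N(R) = -5 + 2*R (N(R) = -5 + ((R + R)*(-3 + 6))/3 = -5 + ((2*R)*3)/3 = -5 + (6*R)/3 = -5 + 2*R)
-62*N(-8) + 48 = -62*(-5 + 2*(-8)) + 48 = -62*(-5 - 16) + 48 = -62*(-21) + 48 = 1302 + 48 = 1350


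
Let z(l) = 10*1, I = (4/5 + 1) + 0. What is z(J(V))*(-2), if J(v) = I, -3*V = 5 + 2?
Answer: -20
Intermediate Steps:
V = -7/3 (V = -(5 + 2)/3 = -1/3*7 = -7/3 ≈ -2.3333)
I = 9/5 (I = (4*(1/5) + 1) + 0 = (4/5 + 1) + 0 = 9/5 + 0 = 9/5 ≈ 1.8000)
J(v) = 9/5
z(l) = 10
z(J(V))*(-2) = 10*(-2) = -20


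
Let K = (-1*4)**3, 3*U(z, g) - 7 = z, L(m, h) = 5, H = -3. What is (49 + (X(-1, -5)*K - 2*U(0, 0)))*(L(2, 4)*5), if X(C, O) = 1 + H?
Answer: 12925/3 ≈ 4308.3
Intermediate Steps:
U(z, g) = 7/3 + z/3
X(C, O) = -2 (X(C, O) = 1 - 3 = -2)
K = -64 (K = (-4)**3 = -64)
(49 + (X(-1, -5)*K - 2*U(0, 0)))*(L(2, 4)*5) = (49 + (-2*(-64) - 2*(7/3 + (1/3)*0)))*(5*5) = (49 + (128 - 2*(7/3 + 0)))*25 = (49 + (128 - 2*7/3))*25 = (49 + (128 - 14/3))*25 = (49 + 370/3)*25 = (517/3)*25 = 12925/3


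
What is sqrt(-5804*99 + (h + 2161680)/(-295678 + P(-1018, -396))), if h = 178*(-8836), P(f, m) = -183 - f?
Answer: 10*I*sqrt(499511798605239)/294843 ≈ 758.02*I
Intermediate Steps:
h = -1572808
sqrt(-5804*99 + (h + 2161680)/(-295678 + P(-1018, -396))) = sqrt(-5804*99 + (-1572808 + 2161680)/(-295678 + (-183 - 1*(-1018)))) = sqrt(-574596 + 588872/(-295678 + (-183 + 1018))) = sqrt(-574596 + 588872/(-295678 + 835)) = sqrt(-574596 + 588872/(-294843)) = sqrt(-574596 + 588872*(-1/294843)) = sqrt(-574596 - 588872/294843) = sqrt(-169416197300/294843) = 10*I*sqrt(499511798605239)/294843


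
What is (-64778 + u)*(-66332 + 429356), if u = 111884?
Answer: 17100608544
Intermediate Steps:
(-64778 + u)*(-66332 + 429356) = (-64778 + 111884)*(-66332 + 429356) = 47106*363024 = 17100608544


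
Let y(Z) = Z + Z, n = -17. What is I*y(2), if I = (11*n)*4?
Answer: -2992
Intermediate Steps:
y(Z) = 2*Z
I = -748 (I = (11*(-17))*4 = -187*4 = -748)
I*y(2) = -1496*2 = -748*4 = -2992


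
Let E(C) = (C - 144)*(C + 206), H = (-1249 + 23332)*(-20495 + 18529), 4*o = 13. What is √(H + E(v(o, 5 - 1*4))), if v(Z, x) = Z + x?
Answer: I*√695112967/4 ≈ 6591.3*I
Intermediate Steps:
o = 13/4 (o = (¼)*13 = 13/4 ≈ 3.2500)
H = -43415178 (H = 22083*(-1966) = -43415178)
E(C) = (-144 + C)*(206 + C)
√(H + E(v(o, 5 - 1*4))) = √(-43415178 + (-29664 + (13/4 + (5 - 1*4))² + 62*(13/4 + (5 - 1*4)))) = √(-43415178 + (-29664 + (13/4 + (5 - 4))² + 62*(13/4 + (5 - 4)))) = √(-43415178 + (-29664 + (13/4 + 1)² + 62*(13/4 + 1))) = √(-43415178 + (-29664 + (17/4)² + 62*(17/4))) = √(-43415178 + (-29664 + 289/16 + 527/2)) = √(-43415178 - 470119/16) = √(-695112967/16) = I*√695112967/4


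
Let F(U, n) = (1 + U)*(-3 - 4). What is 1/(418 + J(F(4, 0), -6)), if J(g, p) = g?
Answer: 1/383 ≈ 0.0026110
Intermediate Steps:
F(U, n) = -7 - 7*U (F(U, n) = (1 + U)*(-7) = -7 - 7*U)
1/(418 + J(F(4, 0), -6)) = 1/(418 + (-7 - 7*4)) = 1/(418 + (-7 - 28)) = 1/(418 - 35) = 1/383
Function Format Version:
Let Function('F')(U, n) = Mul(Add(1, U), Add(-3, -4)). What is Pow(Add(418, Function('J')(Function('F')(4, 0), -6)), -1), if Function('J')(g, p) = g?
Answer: Rational(1, 383) ≈ 0.0026110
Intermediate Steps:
Function('F')(U, n) = Add(-7, Mul(-7, U)) (Function('F')(U, n) = Mul(Add(1, U), -7) = Add(-7, Mul(-7, U)))
Pow(Add(418, Function('J')(Function('F')(4, 0), -6)), -1) = Pow(Add(418, Add(-7, Mul(-7, 4))), -1) = Pow(Add(418, Add(-7, -28)), -1) = Pow(Add(418, -35), -1) = Pow(383, -1) = Rational(1, 383)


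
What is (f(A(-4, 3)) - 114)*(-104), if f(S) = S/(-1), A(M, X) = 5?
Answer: 12376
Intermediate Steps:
f(S) = -S (f(S) = S*(-1) = -S)
(f(A(-4, 3)) - 114)*(-104) = (-1*5 - 114)*(-104) = (-5 - 114)*(-104) = -119*(-104) = 12376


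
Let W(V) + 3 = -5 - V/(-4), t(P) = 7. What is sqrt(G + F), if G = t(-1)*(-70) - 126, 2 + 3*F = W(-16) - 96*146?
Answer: I*sqrt(47634)/3 ≈ 72.751*I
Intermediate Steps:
W(V) = -8 + V/4 (W(V) = -3 + (-5 - V/(-4)) = -3 + (-5 - V*(-1)/4) = -3 + (-5 - (-1)*V/4) = -3 + (-5 + V/4) = -8 + V/4)
F = -14030/3 (F = -2/3 + ((-8 + (1/4)*(-16)) - 96*146)/3 = -2/3 + ((-8 - 4) - 14016)/3 = -2/3 + (-12 - 14016)/3 = -2/3 + (1/3)*(-14028) = -2/3 - 4676 = -14030/3 ≈ -4676.7)
G = -616 (G = 7*(-70) - 126 = -490 - 126 = -616)
sqrt(G + F) = sqrt(-616 - 14030/3) = sqrt(-15878/3) = I*sqrt(47634)/3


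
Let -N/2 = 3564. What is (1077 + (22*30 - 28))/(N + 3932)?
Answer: -1709/3196 ≈ -0.53473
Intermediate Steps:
N = -7128 (N = -2*3564 = -7128)
(1077 + (22*30 - 28))/(N + 3932) = (1077 + (22*30 - 28))/(-7128 + 3932) = (1077 + (660 - 28))/(-3196) = (1077 + 632)*(-1/3196) = 1709*(-1/3196) = -1709/3196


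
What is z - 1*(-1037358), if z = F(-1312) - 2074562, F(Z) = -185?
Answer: -1037389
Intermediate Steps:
z = -2074747 (z = -185 - 2074562 = -2074747)
z - 1*(-1037358) = -2074747 - 1*(-1037358) = -2074747 + 1037358 = -1037389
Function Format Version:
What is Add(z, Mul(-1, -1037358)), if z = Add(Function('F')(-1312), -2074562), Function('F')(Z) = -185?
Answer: -1037389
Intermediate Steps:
z = -2074747 (z = Add(-185, -2074562) = -2074747)
Add(z, Mul(-1, -1037358)) = Add(-2074747, Mul(-1, -1037358)) = Add(-2074747, 1037358) = -1037389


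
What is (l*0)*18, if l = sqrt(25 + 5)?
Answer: 0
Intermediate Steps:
l = sqrt(30) ≈ 5.4772
(l*0)*18 = (sqrt(30)*0)*18 = 0*18 = 0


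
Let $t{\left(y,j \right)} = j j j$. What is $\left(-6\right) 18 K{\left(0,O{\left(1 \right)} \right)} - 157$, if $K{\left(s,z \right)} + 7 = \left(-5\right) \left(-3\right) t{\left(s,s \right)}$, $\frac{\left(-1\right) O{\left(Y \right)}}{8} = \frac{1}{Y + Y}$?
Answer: $599$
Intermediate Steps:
$t{\left(y,j \right)} = j^{3}$ ($t{\left(y,j \right)} = j^{2} j = j^{3}$)
$O{\left(Y \right)} = - \frac{4}{Y}$ ($O{\left(Y \right)} = - \frac{8}{Y + Y} = - \frac{8}{2 Y} = - 8 \frac{1}{2 Y} = - \frac{4}{Y}$)
$K{\left(s,z \right)} = -7 + 15 s^{3}$ ($K{\left(s,z \right)} = -7 + \left(-5\right) \left(-3\right) s^{3} = -7 + 15 s^{3}$)
$\left(-6\right) 18 K{\left(0,O{\left(1 \right)} \right)} - 157 = \left(-6\right) 18 \left(-7 + 15 \cdot 0^{3}\right) - 157 = - 108 \left(-7 + 15 \cdot 0\right) - 157 = - 108 \left(-7 + 0\right) - 157 = \left(-108\right) \left(-7\right) - 157 = 756 - 157 = 599$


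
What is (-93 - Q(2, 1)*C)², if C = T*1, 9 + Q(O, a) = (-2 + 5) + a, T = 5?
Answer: 4624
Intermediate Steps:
Q(O, a) = -6 + a (Q(O, a) = -9 + ((-2 + 5) + a) = -9 + (3 + a) = -6 + a)
C = 5 (C = 5*1 = 5)
(-93 - Q(2, 1)*C)² = (-93 - (-6 + 1)*5)² = (-93 - (-5)*5)² = (-93 - 1*(-25))² = (-93 + 25)² = (-68)² = 4624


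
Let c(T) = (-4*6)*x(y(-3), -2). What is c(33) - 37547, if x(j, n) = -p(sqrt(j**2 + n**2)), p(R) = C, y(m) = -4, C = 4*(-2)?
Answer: -37739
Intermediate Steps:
C = -8
p(R) = -8
x(j, n) = 8 (x(j, n) = -1*(-8) = 8)
c(T) = -192 (c(T) = -4*6*8 = -24*8 = -192)
c(33) - 37547 = -192 - 37547 = -37739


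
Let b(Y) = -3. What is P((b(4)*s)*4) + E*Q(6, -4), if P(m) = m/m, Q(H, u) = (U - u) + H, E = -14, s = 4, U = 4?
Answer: -195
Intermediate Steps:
Q(H, u) = 4 + H - u (Q(H, u) = (4 - u) + H = 4 + H - u)
P(m) = 1
P((b(4)*s)*4) + E*Q(6, -4) = 1 - 14*(4 + 6 - 1*(-4)) = 1 - 14*(4 + 6 + 4) = 1 - 14*14 = 1 - 196 = -195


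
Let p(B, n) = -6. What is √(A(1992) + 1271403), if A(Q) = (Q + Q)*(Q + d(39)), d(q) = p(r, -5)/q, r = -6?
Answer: √1555969155/13 ≈ 3034.3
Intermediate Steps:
d(q) = -6/q
A(Q) = 2*Q*(-2/13 + Q) (A(Q) = (Q + Q)*(Q - 6/39) = (2*Q)*(Q - 6*1/39) = (2*Q)*(Q - 2/13) = (2*Q)*(-2/13 + Q) = 2*Q*(-2/13 + Q))
√(A(1992) + 1271403) = √((2/13)*1992*(-2 + 13*1992) + 1271403) = √((2/13)*1992*(-2 + 25896) + 1271403) = √((2/13)*1992*25894 + 1271403) = √(103161696/13 + 1271403) = √(119689935/13) = √1555969155/13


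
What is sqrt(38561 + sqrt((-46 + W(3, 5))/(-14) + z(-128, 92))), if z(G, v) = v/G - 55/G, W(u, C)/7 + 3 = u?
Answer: sqrt(30231824 + 7*sqrt(37590))/28 ≈ 196.37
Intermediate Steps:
W(u, C) = -21 + 7*u
z(G, v) = -55/G + v/G
sqrt(38561 + sqrt((-46 + W(3, 5))/(-14) + z(-128, 92))) = sqrt(38561 + sqrt((-46 + (-21 + 7*3))/(-14) + (-55 + 92)/(-128))) = sqrt(38561 + sqrt((-46 + (-21 + 21))*(-1/14) - 1/128*37)) = sqrt(38561 + sqrt((-46 + 0)*(-1/14) - 37/128)) = sqrt(38561 + sqrt(-46*(-1/14) - 37/128)) = sqrt(38561 + sqrt(23/7 - 37/128)) = sqrt(38561 + sqrt(2685/896)) = sqrt(38561 + sqrt(37590)/112)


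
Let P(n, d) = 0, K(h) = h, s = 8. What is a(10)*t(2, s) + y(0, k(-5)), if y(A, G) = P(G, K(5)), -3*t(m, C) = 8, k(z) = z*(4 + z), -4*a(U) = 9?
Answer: 6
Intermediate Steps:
a(U) = -9/4 (a(U) = -¼*9 = -9/4)
t(m, C) = -8/3 (t(m, C) = -⅓*8 = -8/3)
y(A, G) = 0
a(10)*t(2, s) + y(0, k(-5)) = -9/4*(-8/3) + 0 = 6 + 0 = 6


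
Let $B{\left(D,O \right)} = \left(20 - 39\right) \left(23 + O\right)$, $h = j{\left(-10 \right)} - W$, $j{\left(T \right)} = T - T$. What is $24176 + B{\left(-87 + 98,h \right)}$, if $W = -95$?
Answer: $21934$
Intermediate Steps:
$j{\left(T \right)} = 0$
$h = 95$ ($h = 0 - -95 = 0 + 95 = 95$)
$B{\left(D,O \right)} = -437 - 19 O$ ($B{\left(D,O \right)} = - 19 \left(23 + O\right) = -437 - 19 O$)
$24176 + B{\left(-87 + 98,h \right)} = 24176 - 2242 = 21934$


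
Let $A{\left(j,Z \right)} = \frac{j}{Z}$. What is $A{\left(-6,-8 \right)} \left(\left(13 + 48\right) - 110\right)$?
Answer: $- \frac{147}{4} \approx -36.75$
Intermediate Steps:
$A{\left(-6,-8 \right)} \left(\left(13 + 48\right) - 110\right) = - \frac{6}{-8} \left(\left(13 + 48\right) - 110\right) = \left(-6\right) \left(- \frac{1}{8}\right) \left(61 - 110\right) = \frac{3}{4} \left(-49\right) = - \frac{147}{4}$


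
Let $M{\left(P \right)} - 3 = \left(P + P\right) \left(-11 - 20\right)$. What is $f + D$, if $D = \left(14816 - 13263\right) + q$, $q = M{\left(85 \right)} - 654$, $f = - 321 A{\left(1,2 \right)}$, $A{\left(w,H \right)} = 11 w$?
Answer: $-7899$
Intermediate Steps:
$M{\left(P \right)} = 3 - 62 P$ ($M{\left(P \right)} = 3 + \left(P + P\right) \left(-11 - 20\right) = 3 + 2 P \left(-31\right) = 3 - 62 P$)
$f = -3531$ ($f = - 321 \cdot 11 \cdot 1 = \left(-321\right) 11 = -3531$)
$q = -5921$ ($q = \left(3 - 5270\right) - 654 = -5267 - 654 = -5921$)
$D = -4368$ ($D = \left(14816 - 13263\right) - 5921 = 1553 - 5921 = -4368$)
$f + D = -3531 - 4368 = -7899$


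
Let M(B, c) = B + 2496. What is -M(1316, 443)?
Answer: -3812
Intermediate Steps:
M(B, c) = 2496 + B
-M(1316, 443) = -(2496 + 1316) = -1*3812 = -3812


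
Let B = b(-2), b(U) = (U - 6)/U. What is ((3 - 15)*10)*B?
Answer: -480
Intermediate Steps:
b(U) = (-6 + U)/U
B = 4 (B = (-6 - 2)/(-2) = -½*(-8) = 4)
((3 - 15)*10)*B = ((3 - 15)*10)*4 = -12*10*4 = -120*4 = -480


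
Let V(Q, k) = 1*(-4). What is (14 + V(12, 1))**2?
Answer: 100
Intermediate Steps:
V(Q, k) = -4
(14 + V(12, 1))**2 = (14 - 4)**2 = 10**2 = 100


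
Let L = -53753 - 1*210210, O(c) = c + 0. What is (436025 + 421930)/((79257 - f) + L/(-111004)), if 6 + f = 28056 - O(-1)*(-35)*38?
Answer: 31745478940/1944027037 ≈ 16.330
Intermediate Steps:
O(c) = c
L = -263963 (L = -53753 - 210210 = -263963)
f = 26720 (f = -6 + (28056 - (-1*(-35))*38) = -6 + (28056 - 35*38) = -6 + (28056 - 1*1330) = -6 + (28056 - 1330) = -6 + 26726 = 26720)
(436025 + 421930)/((79257 - f) + L/(-111004)) = (436025 + 421930)/((79257 - 1*26720) - 263963/(-111004)) = 857955/((79257 - 26720) - 263963*(-1/111004)) = 857955/(52537 + 263963/111004) = 857955/(5832081111/111004) = 857955*(111004/5832081111) = 31745478940/1944027037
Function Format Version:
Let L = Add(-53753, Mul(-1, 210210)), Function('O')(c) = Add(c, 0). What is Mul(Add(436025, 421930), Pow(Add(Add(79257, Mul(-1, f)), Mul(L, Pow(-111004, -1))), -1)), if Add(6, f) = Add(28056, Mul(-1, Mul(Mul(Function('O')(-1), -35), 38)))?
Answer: Rational(31745478940, 1944027037) ≈ 16.330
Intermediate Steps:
Function('O')(c) = c
L = -263963 (L = Add(-53753, -210210) = -263963)
f = 26720 (f = Add(-6, Add(28056, Mul(-1, Mul(Mul(-1, -35), 38)))) = Add(-6, Add(28056, Mul(-1, Mul(35, 38)))) = Add(-6, Add(28056, Mul(-1, 1330))) = Add(-6, Add(28056, -1330)) = Add(-6, 26726) = 26720)
Mul(Add(436025, 421930), Pow(Add(Add(79257, Mul(-1, f)), Mul(L, Pow(-111004, -1))), -1)) = Mul(Add(436025, 421930), Pow(Add(Add(79257, Mul(-1, 26720)), Mul(-263963, Pow(-111004, -1))), -1)) = Mul(857955, Pow(Add(Add(79257, -26720), Mul(-263963, Rational(-1, 111004))), -1)) = Mul(857955, Pow(Add(52537, Rational(263963, 111004)), -1)) = Mul(857955, Pow(Rational(5832081111, 111004), -1)) = Mul(857955, Rational(111004, 5832081111)) = Rational(31745478940, 1944027037)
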